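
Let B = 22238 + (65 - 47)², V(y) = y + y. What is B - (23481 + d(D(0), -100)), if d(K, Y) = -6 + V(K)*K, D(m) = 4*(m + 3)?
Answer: -1201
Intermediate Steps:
V(y) = 2*y
D(m) = 12 + 4*m (D(m) = 4*(3 + m) = 12 + 4*m)
d(K, Y) = -6 + 2*K² (d(K, Y) = -6 + (2*K)*K = -6 + 2*K²)
B = 22562 (B = 22238 + 18² = 22238 + 324 = 22562)
B - (23481 + d(D(0), -100)) = 22562 - (23481 + (-6 + 2*(12 + 4*0)²)) = 22562 - (23481 + (-6 + 2*(12 + 0)²)) = 22562 - (23481 + (-6 + 2*12²)) = 22562 - (23481 + (-6 + 2*144)) = 22562 - (23481 + (-6 + 288)) = 22562 - (23481 + 282) = 22562 - 1*23763 = 22562 - 23763 = -1201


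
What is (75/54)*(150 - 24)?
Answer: 175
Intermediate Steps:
(75/54)*(150 - 24) = (75*(1/54))*126 = (25/18)*126 = 175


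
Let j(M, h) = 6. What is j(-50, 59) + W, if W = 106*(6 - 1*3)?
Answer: 324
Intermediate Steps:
W = 318 (W = 106*(6 - 3) = 106*3 = 318)
j(-50, 59) + W = 6 + 318 = 324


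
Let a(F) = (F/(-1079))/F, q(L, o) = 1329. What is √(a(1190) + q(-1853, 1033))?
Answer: √1547275210/1079 ≈ 36.455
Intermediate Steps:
a(F) = -1/1079 (a(F) = (F*(-1/1079))/F = (-F/1079)/F = -1/1079)
√(a(1190) + q(-1853, 1033)) = √(-1/1079 + 1329) = √(1433990/1079) = √1547275210/1079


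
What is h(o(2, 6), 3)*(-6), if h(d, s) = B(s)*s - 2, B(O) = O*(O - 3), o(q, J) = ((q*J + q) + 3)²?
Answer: 12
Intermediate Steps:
o(q, J) = (3 + q + J*q)² (o(q, J) = ((J*q + q) + 3)² = ((q + J*q) + 3)² = (3 + q + J*q)²)
B(O) = O*(-3 + O)
h(d, s) = -2 + s²*(-3 + s) (h(d, s) = (s*(-3 + s))*s - 2 = s²*(-3 + s) - 2 = -2 + s²*(-3 + s))
h(o(2, 6), 3)*(-6) = (-2 + 3²*(-3 + 3))*(-6) = (-2 + 9*0)*(-6) = (-2 + 0)*(-6) = -2*(-6) = 12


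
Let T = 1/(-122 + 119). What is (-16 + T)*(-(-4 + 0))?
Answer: -196/3 ≈ -65.333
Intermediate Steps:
T = -1/3 (T = 1/(-3) = -1/3 ≈ -0.33333)
(-16 + T)*(-(-4 + 0)) = (-16 - 1/3)*(-(-4 + 0)) = -(-49)*(-4)/3 = -49/3*4 = -196/3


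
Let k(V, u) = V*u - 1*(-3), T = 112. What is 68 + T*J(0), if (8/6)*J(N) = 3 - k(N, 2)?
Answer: 68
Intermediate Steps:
k(V, u) = 3 + V*u (k(V, u) = V*u + 3 = 3 + V*u)
J(N) = -3*N/2 (J(N) = 3*(3 - (3 + N*2))/4 = 3*(3 - (3 + 2*N))/4 = 3*(3 + (-3 - 2*N))/4 = 3*(-2*N)/4 = -3*N/2)
68 + T*J(0) = 68 + 112*(-3/2*0) = 68 + 112*0 = 68 + 0 = 68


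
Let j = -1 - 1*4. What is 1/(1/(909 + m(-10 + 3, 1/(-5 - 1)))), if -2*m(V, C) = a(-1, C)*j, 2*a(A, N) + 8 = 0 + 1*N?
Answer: 21571/24 ≈ 898.79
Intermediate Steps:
a(A, N) = -4 + N/2 (a(A, N) = -4 + (0 + 1*N)/2 = -4 + (0 + N)/2 = -4 + N/2)
j = -5 (j = -1 - 4 = -5)
m(V, C) = -10 + 5*C/4 (m(V, C) = -(-4 + C/2)*(-5)/2 = -(20 - 5*C/2)/2 = -10 + 5*C/4)
1/(1/(909 + m(-10 + 3, 1/(-5 - 1)))) = 1/(1/(909 + (-10 + 5/(4*(-5 - 1))))) = 1/(1/(909 + (-10 + (5/4)/(-6)))) = 1/(1/(909 + (-10 + (5/4)*(-⅙)))) = 1/(1/(909 + (-10 - 5/24))) = 1/(1/(909 - 245/24)) = 1/(1/(21571/24)) = 1/(24/21571) = 21571/24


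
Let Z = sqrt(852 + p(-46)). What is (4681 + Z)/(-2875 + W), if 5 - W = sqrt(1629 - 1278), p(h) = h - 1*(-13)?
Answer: -13434470/8236549 - 8610*sqrt(91)/8236549 + 117*sqrt(21)/8236549 + 14043*sqrt(39)/8236549 ≈ -1.6303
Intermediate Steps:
p(h) = 13 + h (p(h) = h + 13 = 13 + h)
Z = 3*sqrt(91) (Z = sqrt(852 + (13 - 46)) = sqrt(852 - 33) = sqrt(819) = 3*sqrt(91) ≈ 28.618)
W = 5 - 3*sqrt(39) (W = 5 - sqrt(1629 - 1278) = 5 - sqrt(351) = 5 - 3*sqrt(39) ≈ -13.735)
(4681 + Z)/(-2875 + W) = (4681 + 3*sqrt(91))/(-2875 + (5 - 3*sqrt(39))) = (4681 + 3*sqrt(91))/(-2870 - 3*sqrt(39))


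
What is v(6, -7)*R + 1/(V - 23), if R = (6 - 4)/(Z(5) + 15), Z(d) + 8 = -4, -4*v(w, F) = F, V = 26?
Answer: 3/2 ≈ 1.5000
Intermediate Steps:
v(w, F) = -F/4
Z(d) = -12 (Z(d) = -8 - 4 = -12)
R = 2/3 (R = (6 - 4)/(-12 + 15) = 2/3 ≈ 0.66667)
v(6, -7)*R + 1/(V - 23) = -1/4*(-7)*(2/3) + 1/(26 - 23) = (7/4)*(2/3) + 1/3 = 7/6 + 1/3 = 3/2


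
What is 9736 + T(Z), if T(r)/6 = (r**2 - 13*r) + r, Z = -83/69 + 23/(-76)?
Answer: 45181728001/4583256 ≈ 9858.0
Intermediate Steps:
Z = -7895/5244 (Z = -83*1/69 + 23*(-1/76) = -83/69 - 23/76 = -7895/5244 ≈ -1.5055)
T(r) = -72*r + 6*r**2 (T(r) = 6*((r**2 - 13*r) + r) = 6*(r**2 - 12*r) = -72*r + 6*r**2)
9736 + T(Z) = 9736 + 6*(-7895/5244)*(-12 - 7895/5244) = 9736 + 6*(-7895/5244)*(-70823/5244) = 9736 + 559147585/4583256 = 45181728001/4583256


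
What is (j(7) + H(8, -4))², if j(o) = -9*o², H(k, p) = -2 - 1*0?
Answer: 196249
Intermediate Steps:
H(k, p) = -2 (H(k, p) = -2 + 0 = -2)
(j(7) + H(8, -4))² = (-9*7² - 2)² = (-9*49 - 2)² = (-441 - 2)² = (-443)² = 196249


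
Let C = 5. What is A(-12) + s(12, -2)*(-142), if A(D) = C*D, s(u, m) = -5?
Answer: 650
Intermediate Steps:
A(D) = 5*D
A(-12) + s(12, -2)*(-142) = 5*(-12) - 5*(-142) = -60 + 710 = 650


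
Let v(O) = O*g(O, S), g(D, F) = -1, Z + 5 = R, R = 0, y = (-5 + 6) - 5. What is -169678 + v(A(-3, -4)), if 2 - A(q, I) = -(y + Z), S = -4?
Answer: -169671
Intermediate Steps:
y = -4 (y = 1 - 5 = -4)
Z = -5 (Z = -5 + 0 = -5)
A(q, I) = -7 (A(q, I) = 2 - (-1)*(-4 - 5) = 2 - (-1)*(-9) = 2 - 1*9 = 2 - 9 = -7)
v(O) = -O (v(O) = O*(-1) = -O)
-169678 + v(A(-3, -4)) = -169678 - 1*(-7) = -169678 + 7 = -169671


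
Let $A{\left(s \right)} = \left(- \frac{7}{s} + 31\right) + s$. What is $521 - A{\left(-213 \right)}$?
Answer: $\frac{149732}{213} \approx 702.97$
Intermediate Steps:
$A{\left(s \right)} = 31 + s - \frac{7}{s}$ ($A{\left(s \right)} = \left(31 - \frac{7}{s}\right) + s = 31 + s - \frac{7}{s}$)
$521 - A{\left(-213 \right)} = 521 - \left(31 - 213 - \frac{7}{-213}\right) = 521 - \left(31 - 213 - - \frac{7}{213}\right) = 521 - \left(31 - 213 + \frac{7}{213}\right) = 521 - - \frac{38759}{213} = 521 + \frac{38759}{213} = \frac{149732}{213}$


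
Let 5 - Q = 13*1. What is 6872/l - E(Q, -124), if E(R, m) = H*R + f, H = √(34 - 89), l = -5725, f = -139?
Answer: 788903/5725 + 8*I*√55 ≈ 137.8 + 59.33*I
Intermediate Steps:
H = I*√55 (H = √(-55) = I*√55 ≈ 7.4162*I)
Q = -8 (Q = 5 - 13 = -8)
E(R, m) = -139 + I*R*√55 (E(R, m) = (I*√55)*R - 139 = I*R*√55 - 139 = -139 + I*R*√55)
6872/l - E(Q, -124) = 6872/(-5725) - (-139 + I*(-8)*√55) = 6872*(-1/5725) - (-139 - 8*I*√55) = -6872/5725 + (139 + 8*I*√55) = 788903/5725 + 8*I*√55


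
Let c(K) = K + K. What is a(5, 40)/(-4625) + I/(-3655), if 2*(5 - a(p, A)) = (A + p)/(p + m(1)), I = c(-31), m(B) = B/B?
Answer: 45149/2704700 ≈ 0.016693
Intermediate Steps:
c(K) = 2*K
m(B) = 1
I = -62 (I = 2*(-31) = -62)
a(p, A) = 5 - (A + p)/(2*(1 + p)) (a(p, A) = 5 - (A + p)/(2*(p + 1)) = 5 - (A + p)/(2*(1 + p)))
a(5, 40)/(-4625) + I/(-3655) = ((10 - 1*40 + 9*5)/(2*(1 + 5)))/(-4625) - 62/(-3655) = ((½)*(10 - 40 + 45)/6)*(-1/4625) - 62*(-1/3655) = ((½)*(⅙)*15)*(-1/4625) + 62/3655 = (5/4)*(-1/4625) + 62/3655 = -1/3700 + 62/3655 = 45149/2704700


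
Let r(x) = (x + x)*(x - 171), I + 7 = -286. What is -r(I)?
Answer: -271904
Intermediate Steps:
I = -293 (I = -7 - 286 = -293)
r(x) = 2*x*(-171 + x) (r(x) = (2*x)*(-171 + x) = 2*x*(-171 + x))
-r(I) = -2*(-293)*(-171 - 293) = -2*(-293)*(-464) = -1*271904 = -271904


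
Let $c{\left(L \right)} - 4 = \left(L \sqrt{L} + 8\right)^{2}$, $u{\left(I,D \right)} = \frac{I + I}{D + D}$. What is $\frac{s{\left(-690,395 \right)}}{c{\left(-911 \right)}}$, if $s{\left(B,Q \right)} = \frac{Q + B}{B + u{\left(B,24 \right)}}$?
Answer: $\frac{236 i}{575 \left(- 756057963 i + 14576 \sqrt{911}\right)} \approx -5.4286 \cdot 10^{-10} + 3.1589 \cdot 10^{-13} i$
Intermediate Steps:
$u{\left(I,D \right)} = \frac{I}{D}$ ($u{\left(I,D \right)} = \frac{2 I}{2 D} = 2 I \frac{1}{2 D} = \frac{I}{D}$)
$s{\left(B,Q \right)} = \frac{24 \left(B + Q\right)}{25 B}$ ($s{\left(B,Q \right)} = \frac{Q + B}{B + \frac{B}{24}} = \frac{B + Q}{B + B \frac{1}{24}} = \frac{B + Q}{B + \frac{B}{24}} = \frac{B + Q}{\frac{25}{24} B} = \left(B + Q\right) \frac{24}{25 B} = \frac{24 \left(B + Q\right)}{25 B}$)
$c{\left(L \right)} = 4 + \left(8 + L^{\frac{3}{2}}\right)^{2}$ ($c{\left(L \right)} = 4 + \left(L \sqrt{L} + 8\right)^{2} = 4 + \left(L^{\frac{3}{2}} + 8\right)^{2} = 4 + \left(8 + L^{\frac{3}{2}}\right)^{2}$)
$\frac{s{\left(-690,395 \right)}}{c{\left(-911 \right)}} = \frac{\frac{24}{25} \frac{1}{-690} \left(-690 + 395\right)}{4 + \left(8 + \left(-911\right)^{\frac{3}{2}}\right)^{2}} = \frac{\frac{24}{25} \left(- \frac{1}{690}\right) \left(-295\right)}{4 + \left(8 - 911 i \sqrt{911}\right)^{2}} = \frac{236}{575 \left(4 + \left(8 - 911 i \sqrt{911}\right)^{2}\right)}$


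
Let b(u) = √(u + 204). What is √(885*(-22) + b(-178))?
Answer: √(-19470 + √26) ≈ 139.52*I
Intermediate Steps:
b(u) = √(204 + u)
√(885*(-22) + b(-178)) = √(885*(-22) + √(204 - 178)) = √(-19470 + √26)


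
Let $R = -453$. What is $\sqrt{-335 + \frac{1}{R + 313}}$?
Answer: $\frac{i \sqrt{1641535}}{70} \approx 18.303 i$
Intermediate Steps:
$\sqrt{-335 + \frac{1}{R + 313}} = \sqrt{-335 + \frac{1}{-453 + 313}} = \sqrt{-335 + \frac{1}{-140}} = \sqrt{-335 - \frac{1}{140}} = \sqrt{- \frac{46901}{140}} = \frac{i \sqrt{1641535}}{70}$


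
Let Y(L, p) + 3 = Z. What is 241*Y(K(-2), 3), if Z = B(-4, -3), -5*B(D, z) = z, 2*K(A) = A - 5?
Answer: -2892/5 ≈ -578.40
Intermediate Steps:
K(A) = -5/2 + A/2 (K(A) = (A - 5)/2 = (-5 + A)/2 = -5/2 + A/2)
B(D, z) = -z/5
Z = 3/5 (Z = -1/5*(-3) = 3/5 ≈ 0.60000)
Y(L, p) = -12/5 (Y(L, p) = -3 + 3/5 = -12/5)
241*Y(K(-2), 3) = 241*(-12/5) = -2892/5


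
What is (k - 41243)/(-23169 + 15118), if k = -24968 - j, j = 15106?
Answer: 81317/8051 ≈ 10.100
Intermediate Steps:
k = -40074 (k = -24968 - 1*15106 = -24968 - 15106 = -40074)
(k - 41243)/(-23169 + 15118) = (-40074 - 41243)/(-23169 + 15118) = -81317/(-8051) = -81317*(-1/8051) = 81317/8051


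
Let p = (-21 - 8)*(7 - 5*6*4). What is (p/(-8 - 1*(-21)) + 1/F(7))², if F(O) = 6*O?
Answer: 18946696609/298116 ≈ 63555.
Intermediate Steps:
p = 3277 (p = -29*(7 - 30*4) = -29*(7 - 120) = -29*(-113) = 3277)
(p/(-8 - 1*(-21)) + 1/F(7))² = (3277/(-8 - 1*(-21)) + 1/(6*7))² = (3277/(-8 + 21) + 1/42)² = (3277/13 + 1/42)² = (137647/546)² = 18946696609/298116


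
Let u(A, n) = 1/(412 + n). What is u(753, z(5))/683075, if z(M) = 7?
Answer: 1/286208425 ≈ 3.4940e-9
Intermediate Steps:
u(753, z(5))/683075 = 1/((412 + 7)*683075) = (1/683075)/419 = (1/419)*(1/683075) = 1/286208425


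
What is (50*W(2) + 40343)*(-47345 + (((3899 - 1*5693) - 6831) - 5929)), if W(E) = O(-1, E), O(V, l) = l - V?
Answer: -2506476207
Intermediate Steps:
W(E) = 1 + E (W(E) = E - 1*(-1) = E + 1 = 1 + E)
(50*W(2) + 40343)*(-47345 + (((3899 - 1*5693) - 6831) - 5929)) = (50*(1 + 2) + 40343)*(-47345 + (((3899 - 1*5693) - 6831) - 5929)) = (50*3 + 40343)*(-47345 + (((3899 - 5693) - 6831) - 5929)) = (150 + 40343)*(-47345 + ((-1794 - 6831) - 5929)) = 40493*(-47345 + (-8625 - 5929)) = 40493*(-47345 - 14554) = 40493*(-61899) = -2506476207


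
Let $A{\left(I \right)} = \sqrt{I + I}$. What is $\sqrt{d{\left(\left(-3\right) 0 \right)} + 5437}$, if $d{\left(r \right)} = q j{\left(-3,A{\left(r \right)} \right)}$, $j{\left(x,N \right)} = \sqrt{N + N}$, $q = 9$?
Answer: $\sqrt{5437} \approx 73.736$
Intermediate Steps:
$A{\left(I \right)} = \sqrt{2} \sqrt{I}$ ($A{\left(I \right)} = \sqrt{2 I} = \sqrt{2} \sqrt{I}$)
$j{\left(x,N \right)} = \sqrt{2} \sqrt{N}$ ($j{\left(x,N \right)} = \sqrt{2 N} = \sqrt{2} \sqrt{N}$)
$d{\left(r \right)} = 9 \cdot 2^{\frac{3}{4}} \sqrt[4]{r}$ ($d{\left(r \right)} = 9 \sqrt{2} \sqrt{\sqrt{2} \sqrt{r}} = 9 \sqrt{2} \sqrt[4]{2} \sqrt[4]{r} = 9 \cdot 2^{\frac{3}{4}} \sqrt[4]{r}$)
$\sqrt{d{\left(\left(-3\right) 0 \right)} + 5437} = \sqrt{9 \cdot 2^{\frac{3}{4}} \sqrt[4]{\left(-3\right) 0} + 5437} = \sqrt{9 \cdot 2^{\frac{3}{4}} \sqrt[4]{0} + 5437} = \sqrt{9 \cdot 2^{\frac{3}{4}} \cdot 0 + 5437} = \sqrt{0 + 5437} = \sqrt{5437}$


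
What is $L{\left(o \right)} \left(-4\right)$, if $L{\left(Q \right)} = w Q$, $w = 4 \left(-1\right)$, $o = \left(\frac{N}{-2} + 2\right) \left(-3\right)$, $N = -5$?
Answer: $-216$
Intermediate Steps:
$o = - \frac{27}{2}$ ($o = \left(- \frac{5}{-2} + 2\right) \left(-3\right) = \left(\left(-5\right) \left(- \frac{1}{2}\right) + 2\right) \left(-3\right) = \left(\frac{5}{2} + 2\right) \left(-3\right) = \frac{9}{2} \left(-3\right) = - \frac{27}{2} \approx -13.5$)
$w = -4$
$L{\left(Q \right)} = - 4 Q$
$L{\left(o \right)} \left(-4\right) = \left(-4\right) \left(- \frac{27}{2}\right) \left(-4\right) = 54 \left(-4\right) = -216$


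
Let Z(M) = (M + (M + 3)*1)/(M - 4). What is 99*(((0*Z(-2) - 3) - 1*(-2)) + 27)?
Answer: 2574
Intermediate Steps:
Z(M) = (3 + 2*M)/(-4 + M) (Z(M) = (M + (3 + M)*1)/(-4 + M) = (M + (3 + M))/(-4 + M) = (3 + 2*M)/(-4 + M))
99*(((0*Z(-2) - 3) - 1*(-2)) + 27) = 99*(((0*((3 + 2*(-2))/(-4 - 2)) - 3) - 1*(-2)) + 27) = 99*(((0*((3 - 4)/(-6)) - 3) + 2) + 27) = 99*(((0*(-⅙*(-1)) - 3) + 2) + 27) = 99*(((0*(⅙) - 3) + 2) + 27) = 99*(((0 - 3) + 2) + 27) = 99*((-3 + 2) + 27) = 99*(-1 + 27) = 99*26 = 2574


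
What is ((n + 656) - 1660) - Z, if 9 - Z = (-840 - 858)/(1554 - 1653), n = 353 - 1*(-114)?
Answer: -17452/33 ≈ -528.85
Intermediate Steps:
n = 467 (n = 353 + 114 = 467)
Z = -269/33 (Z = 9 - (-840 - 858)/(1554 - 1653) = 9 - (-1698)/(-99) = 9 - (-1698)*(-1)/99 = 9 - 1*566/33 = 9 - 566/33 = -269/33 ≈ -8.1515)
((n + 656) - 1660) - Z = ((467 + 656) - 1660) - 1*(-269/33) = (1123 - 1660) + 269/33 = -537 + 269/33 = -17452/33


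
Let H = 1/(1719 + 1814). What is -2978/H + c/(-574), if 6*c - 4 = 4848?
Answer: -9058818127/861 ≈ -1.0521e+7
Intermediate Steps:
c = 2426/3 (c = 2/3 + (1/6)*4848 = 2/3 + 808 = 2426/3 ≈ 808.67)
H = 1/3533 ≈ 0.00028305
-2978/H + c/(-574) = -2978/1/3533 + (2426/3)/(-574) = -2978*3533 + (2426/3)*(-1/574) = -10521274 - 1213/861 = -9058818127/861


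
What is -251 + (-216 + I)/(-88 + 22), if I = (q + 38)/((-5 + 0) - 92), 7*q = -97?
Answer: -11101481/44814 ≈ -247.72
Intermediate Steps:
q = -97/7 (q = (⅐)*(-97) = -97/7 ≈ -13.857)
I = -169/679 (I = (-97/7 + 38)/((-5 + 0) - 92) = 169/(7*(-5 - 92)) = (169/7)/(-97) = (169/7)*(-1/97) = -169/679 ≈ -0.24890)
-251 + (-216 + I)/(-88 + 22) = -251 + (-216 - 169/679)/(-88 + 22) = -251 - 146833/679/(-66) = -251 - 146833/679*(-1/66) = -251 + 146833/44814 = -11101481/44814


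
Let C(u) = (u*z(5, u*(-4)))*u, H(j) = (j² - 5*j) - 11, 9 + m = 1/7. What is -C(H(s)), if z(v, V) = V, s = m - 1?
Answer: 1169433267412/117649 ≈ 9.9400e+6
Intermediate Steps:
m = -62/7 (m = -9 + 1/7 = -9 + ⅐ = -62/7 ≈ -8.8571)
s = -69/7 (s = -62/7 - 1 = -69/7 ≈ -9.8571)
H(j) = -11 + j² - 5*j
C(u) = -4*u³ (C(u) = (u*(u*(-4)))*u = (u*(-4*u))*u = (-4*u²)*u = -4*u³)
-C(H(s)) = -(-4)*(-11 + (-69/7)² - 5*(-69/7))³ = -(-4)*(-11 + 4761/49 + 345/7)³ = -(-4)*(6637/49)³ = -(-4)*292358316853/117649 = -1*(-1169433267412/117649) = 1169433267412/117649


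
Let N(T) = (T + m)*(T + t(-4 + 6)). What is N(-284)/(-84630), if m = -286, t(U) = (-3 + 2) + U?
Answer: -5377/2821 ≈ -1.9061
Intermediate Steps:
t(U) = -1 + U
N(T) = (1 + T)*(-286 + T) (N(T) = (T - 286)*(T + (-1 + (-4 + 6))) = (-286 + T)*(T + (-1 + 2)) = (-286 + T)*(T + 1) = (-286 + T)*(1 + T) = (1 + T)*(-286 + T))
N(-284)/(-84630) = (-286 + (-284)**2 - 285*(-284))/(-84630) = (-286 + 80656 + 80940)*(-1/84630) = 161310*(-1/84630) = -5377/2821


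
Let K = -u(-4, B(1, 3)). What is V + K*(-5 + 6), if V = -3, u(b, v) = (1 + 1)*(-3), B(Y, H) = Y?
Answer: 3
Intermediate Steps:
u(b, v) = -6 (u(b, v) = 2*(-3) = -6)
K = 6 (K = -1*(-6) = 6)
V + K*(-5 + 6) = -3 + 6*(-5 + 6) = -3 + 6*1 = -3 + 6 = 3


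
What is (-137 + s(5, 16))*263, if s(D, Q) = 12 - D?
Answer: -34190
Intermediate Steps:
(-137 + s(5, 16))*263 = (-137 + (12 - 1*5))*263 = (-137 + (12 - 5))*263 = (-137 + 7)*263 = -130*263 = -34190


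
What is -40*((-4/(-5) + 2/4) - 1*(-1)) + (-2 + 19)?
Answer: -75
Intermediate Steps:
-40*((-4/(-5) + 2/4) - 1*(-1)) + (-2 + 19) = -40*((-4*(-⅕) + 2*(¼)) + 1) + 17 = -40*((⅘ + ½) + 1) + 17 = -40*(13/10 + 1) + 17 = -40*23/10 + 17 = -92 + 17 = -75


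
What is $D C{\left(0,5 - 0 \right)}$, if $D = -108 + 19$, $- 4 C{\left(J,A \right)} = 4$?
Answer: $89$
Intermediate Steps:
$C{\left(J,A \right)} = -1$ ($C{\left(J,A \right)} = \left(- \frac{1}{4}\right) 4 = -1$)
$D = -89$
$D C{\left(0,5 - 0 \right)} = \left(-89\right) \left(-1\right) = 89$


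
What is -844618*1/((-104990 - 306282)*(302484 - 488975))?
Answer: -422309/38349263276 ≈ -1.1012e-5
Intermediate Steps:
-844618*1/((-104990 - 306282)*(302484 - 488975)) = -844618/((-411272*(-186491))) = -844618/76698526552 = -844618*1/76698526552 = -422309/38349263276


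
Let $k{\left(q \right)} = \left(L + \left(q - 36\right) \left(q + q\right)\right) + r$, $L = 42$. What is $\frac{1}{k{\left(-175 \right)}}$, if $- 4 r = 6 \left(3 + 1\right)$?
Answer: $\frac{1}{73886} \approx 1.3534 \cdot 10^{-5}$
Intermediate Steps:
$r = -6$ ($r = - \frac{6 \left(3 + 1\right)}{4} = - \frac{6 \cdot 4}{4} = \left(- \frac{1}{4}\right) 24 = -6$)
$k{\left(q \right)} = 36 + 2 q \left(-36 + q\right)$ ($k{\left(q \right)} = \left(42 + \left(q - 36\right) \left(q + q\right)\right) - 6 = \left(42 + \left(-36 + q\right) 2 q\right) - 6 = \left(42 + 2 q \left(-36 + q\right)\right) - 6 = 36 + 2 q \left(-36 + q\right)$)
$\frac{1}{k{\left(-175 \right)}} = \frac{1}{36 - -12600 + 2 \left(-175\right)^{2}} = \frac{1}{36 + 12600 + 2 \cdot 30625} = \frac{1}{36 + 12600 + 61250} = \frac{1}{73886}$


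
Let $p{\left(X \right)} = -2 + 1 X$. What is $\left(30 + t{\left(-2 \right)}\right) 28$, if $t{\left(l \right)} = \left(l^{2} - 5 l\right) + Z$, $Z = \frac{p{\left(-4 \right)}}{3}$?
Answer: $1176$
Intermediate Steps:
$p{\left(X \right)} = -2 + X$
$Z = -2$ ($Z = \frac{-2 - 4}{3} = \left(-6\right) \frac{1}{3} = -2$)
$t{\left(l \right)} = -2 + l^{2} - 5 l$ ($t{\left(l \right)} = \left(l^{2} - 5 l\right) - 2 = -2 + l^{2} - 5 l$)
$\left(30 + t{\left(-2 \right)}\right) 28 = \left(30 - \left(-8 - 4\right)\right) 28 = \left(30 + \left(-2 + 4 + 10\right)\right) 28 = \left(30 + 12\right) 28 = 42 \cdot 28 = 1176$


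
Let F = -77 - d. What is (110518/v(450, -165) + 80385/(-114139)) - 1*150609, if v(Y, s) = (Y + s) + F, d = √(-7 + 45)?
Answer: -370225103054860/2466886207 + 55259*√38/21613 ≈ -1.5006e+5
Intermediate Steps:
d = √38 ≈ 6.1644
F = -77 - √38 ≈ -83.164
v(Y, s) = -77 + Y + s - √38 (v(Y, s) = (Y + s) + (-77 - √38) = -77 + Y + s - √38)
(110518/v(450, -165) + 80385/(-114139)) - 1*150609 = (110518/(-77 + 450 - 165 - √38) + 80385/(-114139)) - 1*150609 = (110518/(208 - √38) + 80385*(-1/114139)) - 150609 = (110518/(208 - √38) - 80385/114139) - 150609 = (-80385/114139 + 110518/(208 - √38)) - 150609 = -17190441036/114139 + 110518/(208 - √38)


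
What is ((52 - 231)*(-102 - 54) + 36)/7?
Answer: 27960/7 ≈ 3994.3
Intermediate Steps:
((52 - 231)*(-102 - 54) + 36)/7 = (-179*(-156) + 36)*(⅐) = (27924 + 36)*(⅐) = 27960*(⅐) = 27960/7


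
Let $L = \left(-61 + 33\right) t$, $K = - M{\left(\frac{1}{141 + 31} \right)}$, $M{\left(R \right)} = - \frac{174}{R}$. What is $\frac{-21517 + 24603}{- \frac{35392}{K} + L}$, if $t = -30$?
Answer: $\frac{5772363}{1569008} \approx 3.679$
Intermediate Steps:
$K = 29928$ ($K = - \frac{-174}{\frac{1}{141 + 31}} = - \frac{-174}{\frac{1}{172}} = - \left(-174\right) \frac{1}{\frac{1}{172}} = - \left(-174\right) 172 = \left(-1\right) \left(-29928\right) = 29928$)
$L = 840$ ($L = \left(-61 + 33\right) \left(-30\right) = \left(-28\right) \left(-30\right) = 840$)
$\frac{-21517 + 24603}{- \frac{35392}{K} + L} = \frac{-21517 + 24603}{- \frac{35392}{29928} + 840} = \frac{3086}{\left(-35392\right) \frac{1}{29928} + 840} = \frac{3086}{- \frac{4424}{3741} + 840} = \frac{3086}{\frac{3138016}{3741}} = 3086 \cdot \frac{3741}{3138016} = \frac{5772363}{1569008}$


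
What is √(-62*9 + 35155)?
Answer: √34597 ≈ 186.00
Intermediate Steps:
√(-62*9 + 35155) = √(-558 + 35155) = √34597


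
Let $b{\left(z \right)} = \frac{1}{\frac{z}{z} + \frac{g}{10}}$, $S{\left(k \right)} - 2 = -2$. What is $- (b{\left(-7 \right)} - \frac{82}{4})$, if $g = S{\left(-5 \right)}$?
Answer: $\frac{39}{2} \approx 19.5$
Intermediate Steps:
$S{\left(k \right)} = 0$ ($S{\left(k \right)} = 2 - 2 = 0$)
$g = 0$
$b{\left(z \right)} = 1$ ($b{\left(z \right)} = \frac{1}{\frac{z}{z} + \frac{0}{10}} = \frac{1}{1 + 0 \cdot \frac{1}{10}} = \frac{1}{1 + 0} = 1^{-1} = 1$)
$- (b{\left(-7 \right)} - \frac{82}{4}) = - (1 - \frac{82}{4}) = - (1 - 82 \cdot \frac{1}{4}) = - (1 - \frac{41}{2}) = \left(-1\right) \left(- \frac{39}{2}\right) = \frac{39}{2}$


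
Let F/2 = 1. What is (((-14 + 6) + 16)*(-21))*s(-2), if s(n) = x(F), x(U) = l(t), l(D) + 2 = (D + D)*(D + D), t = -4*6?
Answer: -386736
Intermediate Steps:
F = 2 (F = 2*1 = 2)
t = -24
l(D) = -2 + 4*D² (l(D) = -2 + (D + D)*(D + D) = -2 + (2*D)*(2*D) = -2 + 4*D²)
x(U) = 2302 (x(U) = -2 + 4*(-24)² = -2 + 4*576 = -2 + 2304 = 2302)
s(n) = 2302
(((-14 + 6) + 16)*(-21))*s(-2) = (((-14 + 6) + 16)*(-21))*2302 = ((-8 + 16)*(-21))*2302 = (8*(-21))*2302 = -168*2302 = -386736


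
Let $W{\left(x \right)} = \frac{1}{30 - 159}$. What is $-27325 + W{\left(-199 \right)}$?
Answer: $- \frac{3524926}{129} \approx -27325.0$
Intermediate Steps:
$W{\left(x \right)} = - \frac{1}{129}$ ($W{\left(x \right)} = \frac{1}{-129} = - \frac{1}{129}$)
$-27325 + W{\left(-199 \right)} = -27325 - \frac{1}{129} = - \frac{3524926}{129}$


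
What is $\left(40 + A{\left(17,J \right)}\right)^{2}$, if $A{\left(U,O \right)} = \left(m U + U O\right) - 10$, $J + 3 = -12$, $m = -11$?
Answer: $169744$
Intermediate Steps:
$J = -15$ ($J = -3 - 12 = -15$)
$A{\left(U,O \right)} = -10 - 11 U + O U$ ($A{\left(U,O \right)} = \left(- 11 U + U O\right) - 10 = \left(- 11 U + O U\right) - 10 = -10 - 11 U + O U$)
$\left(40 + A{\left(17,J \right)}\right)^{2} = \left(40 - 452\right)^{2} = \left(-412\right)^{2} = 169744$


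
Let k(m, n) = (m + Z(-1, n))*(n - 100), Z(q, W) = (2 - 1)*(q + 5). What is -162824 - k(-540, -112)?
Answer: -276456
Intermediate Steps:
Z(q, W) = 5 + q (Z(q, W) = 1*(5 + q) = 5 + q)
k(m, n) = (-100 + n)*(4 + m) (k(m, n) = (m + (5 - 1))*(n - 100) = (m + 4)*(-100 + n) = (4 + m)*(-100 + n) = (-100 + n)*(4 + m))
-162824 - k(-540, -112) = -162824 - (-400 - 100*(-540) + 4*(-112) - 540*(-112)) = -162824 - (-400 + 54000 - 448 + 60480) = -162824 - 1*113632 = -162824 - 113632 = -276456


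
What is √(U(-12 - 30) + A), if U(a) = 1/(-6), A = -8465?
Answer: I*√304746/6 ≈ 92.006*I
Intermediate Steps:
U(a) = -⅙
√(U(-12 - 30) + A) = √(-⅙ - 8465) = √(-50791/6) = I*√304746/6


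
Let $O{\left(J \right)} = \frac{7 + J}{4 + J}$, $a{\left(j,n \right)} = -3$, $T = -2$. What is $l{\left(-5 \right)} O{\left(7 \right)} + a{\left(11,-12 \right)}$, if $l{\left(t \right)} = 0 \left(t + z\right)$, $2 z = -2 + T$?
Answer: $-3$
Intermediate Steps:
$O{\left(J \right)} = \frac{7 + J}{4 + J}$
$z = -2$ ($z = \frac{-2 - 2}{2} = \frac{1}{2} \left(-4\right) = -2$)
$l{\left(t \right)} = 0$ ($l{\left(t \right)} = 0 \left(t - 2\right) = 0 \left(-2 + t\right) = 0$)
$l{\left(-5 \right)} O{\left(7 \right)} + a{\left(11,-12 \right)} = 0 \frac{7 + 7}{4 + 7} - 3 = 0 \cdot \frac{1}{11} \cdot 14 - 3 = 0 \cdot \frac{14}{11} - 3 = 0 - 3 = -3$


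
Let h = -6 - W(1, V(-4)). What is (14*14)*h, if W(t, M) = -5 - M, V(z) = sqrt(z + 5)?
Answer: 0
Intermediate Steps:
V(z) = sqrt(5 + z)
h = 0 (h = -6 - (-5 - sqrt(5 - 4)) = -6 - (-5 - sqrt(1)) = -6 - (-5 - 1*1) = -6 - (-5 - 1) = -6 - 1*(-6) = -6 + 6 = 0)
(14*14)*h = (14*14)*0 = 196*0 = 0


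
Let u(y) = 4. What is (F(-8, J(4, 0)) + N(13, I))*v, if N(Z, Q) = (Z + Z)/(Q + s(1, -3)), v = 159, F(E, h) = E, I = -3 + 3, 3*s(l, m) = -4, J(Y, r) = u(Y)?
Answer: -8745/2 ≈ -4372.5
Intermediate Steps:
J(Y, r) = 4
s(l, m) = -4/3 (s(l, m) = (1/3)*(-4) = -4/3)
I = 0
N(Z, Q) = 2*Z/(-4/3 + Q) (N(Z, Q) = (Z + Z)/(Q - 4/3) = (2*Z)/(-4/3 + Q) = 2*Z/(-4/3 + Q))
(F(-8, J(4, 0)) + N(13, I))*v = (-8 + 6*13/(-4 + 3*0))*159 = (-8 + 6*13/(-4 + 0))*159 = (-8 + 6*13/(-4))*159 = (-8 + 6*13*(-1/4))*159 = (-8 - 39/2)*159 = -55/2*159 = -8745/2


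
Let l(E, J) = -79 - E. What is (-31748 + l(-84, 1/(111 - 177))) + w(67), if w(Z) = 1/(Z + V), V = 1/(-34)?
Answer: -72278777/2277 ≈ -31743.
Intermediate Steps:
V = -1/34 ≈ -0.029412
w(Z) = 1/(-1/34 + Z) (w(Z) = 1/(Z - 1/34) = 1/(-1/34 + Z))
(-31748 + l(-84, 1/(111 - 177))) + w(67) = (-31748 + (-79 - 1*(-84))) + 34/(-1 + 34*67) = (-31748 + (-79 + 84)) + 34/(-1 + 2278) = (-31748 + 5) + 34/2277 = -31743 + 34*(1/2277) = -31743 + 34/2277 = -72278777/2277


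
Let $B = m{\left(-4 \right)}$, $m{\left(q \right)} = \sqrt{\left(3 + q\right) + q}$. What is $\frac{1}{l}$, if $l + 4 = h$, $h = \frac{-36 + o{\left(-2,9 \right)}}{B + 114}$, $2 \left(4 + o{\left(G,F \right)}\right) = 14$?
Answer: $\frac{- \sqrt{5} + 114 i}{- 489 i + 4 \sqrt{5}} \approx -0.23313 - 0.00030849 i$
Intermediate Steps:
$o{\left(G,F \right)} = 3$ ($o{\left(G,F \right)} = -4 + \frac{1}{2} \cdot 14 = -4 + 7 = 3$)
$m{\left(q \right)} = \sqrt{3 + 2 q}$
$B = i \sqrt{5}$ ($B = \sqrt{3 + 2 \left(-4\right)} = \sqrt{3 - 8} = \sqrt{-5} = i \sqrt{5} \approx 2.2361 i$)
$h = - \frac{33}{114 + i \sqrt{5}}$ ($h = \frac{-36 + 3}{i \sqrt{5} + 114} = - \frac{33}{114 + i \sqrt{5}} \approx -0.28936 + 0.0056757 i$)
$l = - \frac{55766}{13001} + \frac{33 i \sqrt{5}}{13001}$ ($l = -4 - \left(\frac{3762}{13001} - \frac{33 i \sqrt{5}}{13001}\right) = - \frac{55766}{13001} + \frac{33 i \sqrt{5}}{13001} \approx -4.2894 + 0.0056757 i$)
$\frac{1}{l} = \frac{1}{\frac{1}{\sqrt{5} - 114 i} \left(- 4 \sqrt{5} + 489 i\right)} = \frac{\sqrt{5} - 114 i}{- 4 \sqrt{5} + 489 i}$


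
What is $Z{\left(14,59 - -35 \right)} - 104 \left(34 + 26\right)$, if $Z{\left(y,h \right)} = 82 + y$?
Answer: $-6144$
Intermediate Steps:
$Z{\left(14,59 - -35 \right)} - 104 \left(34 + 26\right) = \left(82 + 14\right) - 104 \left(34 + 26\right) = 96 - 104 \cdot 60 = 96 - 6240 = -6144$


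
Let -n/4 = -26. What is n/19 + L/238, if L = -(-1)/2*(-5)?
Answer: 49409/9044 ≈ 5.4632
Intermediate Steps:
n = 104 (n = -4*(-26) = 104)
L = -5/2 (L = -(-1)/2*(-5) = -1*(-½)*(-5) = (½)*(-5) = -5/2 ≈ -2.5000)
n/19 + L/238 = 104/19 - 5/2/238 = 104*(1/19) - 5/2*1/238 = 104/19 - 5/476 = 49409/9044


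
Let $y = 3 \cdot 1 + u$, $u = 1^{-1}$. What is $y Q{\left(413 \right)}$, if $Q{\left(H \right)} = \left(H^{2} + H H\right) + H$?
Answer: $1366204$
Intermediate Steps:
$u = 1$
$Q{\left(H \right)} = H + 2 H^{2}$ ($Q{\left(H \right)} = \left(H^{2} + H^{2}\right) + H = 2 H^{2} + H = H + 2 H^{2}$)
$y = 4$ ($y = 3 \cdot 1 + 1 = 3 + 1 = 4$)
$y Q{\left(413 \right)} = 4 \cdot 413 \left(1 + 2 \cdot 413\right) = 4 \cdot 413 \left(1 + 826\right) = 4 \cdot 413 \cdot 827 = 4 \cdot 341551 = 1366204$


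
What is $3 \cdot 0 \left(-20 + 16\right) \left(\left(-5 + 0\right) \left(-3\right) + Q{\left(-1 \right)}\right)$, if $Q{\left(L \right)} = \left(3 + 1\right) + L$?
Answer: $0$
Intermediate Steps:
$Q{\left(L \right)} = 4 + L$
$3 \cdot 0 \left(-20 + 16\right) \left(\left(-5 + 0\right) \left(-3\right) + Q{\left(-1 \right)}\right) = 3 \cdot 0 \left(-20 + 16\right) \left(\left(-5 + 0\right) \left(-3\right) + \left(4 - 1\right)\right) = 0 \left(- 4 \left(\left(-5\right) \left(-3\right) + 3\right)\right) = 0 \left(- 4 \left(15 + 3\right)\right) = 0 \left(\left(-4\right) 18\right) = 0 \left(-72\right) = 0$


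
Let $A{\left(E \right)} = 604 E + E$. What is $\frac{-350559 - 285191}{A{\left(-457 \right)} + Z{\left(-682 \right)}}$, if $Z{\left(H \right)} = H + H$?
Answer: $\frac{635750}{277849} \approx 2.2881$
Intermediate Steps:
$Z{\left(H \right)} = 2 H$
$A{\left(E \right)} = 605 E$
$\frac{-350559 - 285191}{A{\left(-457 \right)} + Z{\left(-682 \right)}} = \frac{-350559 - 285191}{605 \left(-457\right) + 2 \left(-682\right)} = \frac{-350559 - 285191}{-276485 - 1364} = \frac{-350559 - 285191}{-277849} = \left(-635750\right) \left(- \frac{1}{277849}\right) = \frac{635750}{277849}$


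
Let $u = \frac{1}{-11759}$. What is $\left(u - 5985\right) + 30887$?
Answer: $\frac{292822617}{11759} \approx 24902.0$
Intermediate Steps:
$u = - \frac{1}{11759} \approx -8.5041 \cdot 10^{-5}$
$\left(u - 5985\right) + 30887 = \left(- \frac{1}{11759} - 5985\right) + 30887 = - \frac{70377616}{11759} + 30887 = \frac{292822617}{11759}$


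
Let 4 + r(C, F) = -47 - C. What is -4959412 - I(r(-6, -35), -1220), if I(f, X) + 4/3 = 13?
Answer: -14878271/3 ≈ -4.9594e+6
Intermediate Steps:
r(C, F) = -51 - C (r(C, F) = -4 + (-47 - C) = -51 - C)
I(f, X) = 35/3 (I(f, X) = -4/3 + 13 = 35/3)
-4959412 - I(r(-6, -35), -1220) = -4959412 - 1*35/3 = -4959412 - 35/3 = -14878271/3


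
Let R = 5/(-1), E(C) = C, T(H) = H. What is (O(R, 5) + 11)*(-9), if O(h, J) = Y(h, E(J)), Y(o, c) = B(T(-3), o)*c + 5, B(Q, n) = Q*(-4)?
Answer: -684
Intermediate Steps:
B(Q, n) = -4*Q
R = -5 (R = 5*(-1) = -5)
Y(o, c) = 5 + 12*c (Y(o, c) = (-4*(-3))*c + 5 = 12*c + 5 = 5 + 12*c)
O(h, J) = 5 + 12*J
(O(R, 5) + 11)*(-9) = ((5 + 12*5) + 11)*(-9) = ((5 + 60) + 11)*(-9) = (65 + 11)*(-9) = 76*(-9) = -684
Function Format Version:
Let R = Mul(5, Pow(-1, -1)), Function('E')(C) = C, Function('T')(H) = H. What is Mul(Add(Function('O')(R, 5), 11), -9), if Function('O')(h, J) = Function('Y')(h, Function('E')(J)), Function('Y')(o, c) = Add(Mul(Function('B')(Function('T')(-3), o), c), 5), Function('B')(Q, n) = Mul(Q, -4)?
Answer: -684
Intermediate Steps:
Function('B')(Q, n) = Mul(-4, Q)
R = -5 (R = Mul(5, -1) = -5)
Function('Y')(o, c) = Add(5, Mul(12, c)) (Function('Y')(o, c) = Add(Mul(Mul(-4, -3), c), 5) = Add(Mul(12, c), 5) = Add(5, Mul(12, c)))
Function('O')(h, J) = Add(5, Mul(12, J))
Mul(Add(Function('O')(R, 5), 11), -9) = Mul(Add(Add(5, Mul(12, 5)), 11), -9) = Mul(Add(Add(5, 60), 11), -9) = Mul(Add(65, 11), -9) = Mul(76, -9) = -684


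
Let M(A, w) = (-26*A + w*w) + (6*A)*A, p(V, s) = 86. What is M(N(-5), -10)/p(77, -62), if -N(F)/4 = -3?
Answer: 326/43 ≈ 7.5814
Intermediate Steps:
N(F) = 12 (N(F) = -4*(-3) = 12)
M(A, w) = w² - 26*A + 6*A² (M(A, w) = (-26*A + w²) + 6*A² = (w² - 26*A) + 6*A² = w² - 26*A + 6*A²)
M(N(-5), -10)/p(77, -62) = ((-10)² - 26*12 + 6*12²)/86 = (100 - 312 + 6*144)*(1/86) = (100 - 312 + 864)*(1/86) = 652*(1/86) = 326/43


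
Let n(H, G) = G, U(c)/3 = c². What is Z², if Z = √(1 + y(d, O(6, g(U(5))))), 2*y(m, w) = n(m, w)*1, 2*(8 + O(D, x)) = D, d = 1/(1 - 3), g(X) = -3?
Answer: -3/2 ≈ -1.5000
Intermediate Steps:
U(c) = 3*c²
d = -½ (d = 1/(-2) = -½ ≈ -0.50000)
O(D, x) = -8 + D/2
y(m, w) = w/2 (y(m, w) = (w*1)/2 = w/2)
Z = I*√6/2 (Z = √(1 + (-8 + (½)*6)/2) = √(1 + (-8 + 3)/2) = √(1 + (½)*(-5)) = √(1 - 5/2) = √(-3/2) = I*√6/2 ≈ 1.2247*I)
Z² = (I*√6/2)² = -3/2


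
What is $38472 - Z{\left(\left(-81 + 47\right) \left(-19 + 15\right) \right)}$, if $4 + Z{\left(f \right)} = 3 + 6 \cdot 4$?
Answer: $38449$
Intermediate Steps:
$Z{\left(f \right)} = 23$ ($Z{\left(f \right)} = -4 + \left(3 + 6 \cdot 4\right) = -4 + \left(3 + 24\right) = -4 + 27 = 23$)
$38472 - Z{\left(\left(-81 + 47\right) \left(-19 + 15\right) \right)} = 38472 - 23 = 38449$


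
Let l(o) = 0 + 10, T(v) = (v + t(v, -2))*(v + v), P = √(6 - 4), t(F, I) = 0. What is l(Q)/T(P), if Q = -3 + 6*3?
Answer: 5/2 ≈ 2.5000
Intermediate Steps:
Q = 15 (Q = -3 + 18 = 15)
P = √2 ≈ 1.4142
T(v) = 2*v² (T(v) = (v + 0)*(v + v) = v*(2*v) = 2*v²)
l(o) = 10
l(Q)/T(P) = 10/((2*(√2)²)) = 10/((2*2)) = 10/4 = 10*(¼) = 5/2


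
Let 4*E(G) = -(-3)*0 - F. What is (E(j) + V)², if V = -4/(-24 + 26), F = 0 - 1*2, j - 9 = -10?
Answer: 9/4 ≈ 2.2500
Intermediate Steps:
j = -1 (j = 9 - 10 = -1)
F = -2 (F = 0 - 2 = -2)
E(G) = ½ (E(G) = (-(-3)*0 - 1*(-2))/4 = (-1*0 + 2)/4 = (0 + 2)/4 = (¼)*2 = ½)
V = -2 (V = -4/2 = -4*½ = -2)
(E(j) + V)² = (½ - 2)² = (-3/2)² = 9/4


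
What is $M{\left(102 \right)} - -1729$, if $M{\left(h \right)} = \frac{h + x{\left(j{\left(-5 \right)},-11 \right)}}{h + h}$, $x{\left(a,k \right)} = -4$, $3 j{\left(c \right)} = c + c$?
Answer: $\frac{176407}{102} \approx 1729.5$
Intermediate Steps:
$j{\left(c \right)} = \frac{2 c}{3}$ ($j{\left(c \right)} = \frac{c + c}{3} = \frac{2 c}{3}$)
$M{\left(h \right)} = \frac{-4 + h}{2 h}$ ($M{\left(h \right)} = \frac{h - 4}{h + h} = \frac{-4 + h}{2 h}$)
$M{\left(102 \right)} - -1729 = \frac{-4 + 102}{2 \cdot 102} - -1729 = \frac{1}{2} \cdot \frac{1}{102} \cdot 98 + 1729 = \frac{49}{102} + 1729 = \frac{176407}{102}$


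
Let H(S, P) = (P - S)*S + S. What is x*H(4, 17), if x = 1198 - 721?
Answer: 26712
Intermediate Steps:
H(S, P) = S + S*(P - S) (H(S, P) = S*(P - S) + S = S + S*(P - S))
x = 477
x*H(4, 17) = 477*(4*(1 + 17 - 1*4)) = 477*(4*(1 + 17 - 4)) = 477*(4*14) = 477*56 = 26712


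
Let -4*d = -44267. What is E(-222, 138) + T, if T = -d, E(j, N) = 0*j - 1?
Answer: -44271/4 ≈ -11068.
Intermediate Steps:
d = 44267/4 (d = -¼*(-44267) = 44267/4 ≈ 11067.)
E(j, N) = -1 (E(j, N) = 0 - 1 = -1)
T = -44267/4 (T = -1*44267/4 = -44267/4 ≈ -11067.)
E(-222, 138) + T = -1 - 44267/4 = -44271/4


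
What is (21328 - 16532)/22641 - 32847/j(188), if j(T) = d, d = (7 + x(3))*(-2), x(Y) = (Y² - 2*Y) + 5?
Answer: 247944269/226410 ≈ 1095.1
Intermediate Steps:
x(Y) = 5 + Y² - 2*Y
d = -30 (d = (7 + (5 + 3² - 2*3))*(-2) = (7 + (5 + 9 - 6))*(-2) = (7 + 8)*(-2) = 15*(-2) = -30)
j(T) = -30
(21328 - 16532)/22641 - 32847/j(188) = (21328 - 16532)/22641 - 32847/(-30) = 4796*(1/22641) - 32847*(-1/30) = 4796/22641 + 10949/10 = 247944269/226410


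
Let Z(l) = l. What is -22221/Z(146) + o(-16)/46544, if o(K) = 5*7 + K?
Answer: -517125725/3397712 ≈ -152.20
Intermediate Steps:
o(K) = 35 + K
-22221/Z(146) + o(-16)/46544 = -22221/146 + (35 - 16)/46544 = -22221*1/146 + 19*(1/46544) = -22221/146 + 19/46544 = -517125725/3397712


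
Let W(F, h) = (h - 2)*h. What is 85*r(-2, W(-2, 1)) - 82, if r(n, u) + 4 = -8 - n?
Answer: -932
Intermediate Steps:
W(F, h) = h*(-2 + h) (W(F, h) = (-2 + h)*h = h*(-2 + h))
r(n, u) = -12 - n (r(n, u) = -4 + (-8 - n) = -12 - n)
85*r(-2, W(-2, 1)) - 82 = 85*(-12 - 1*(-2)) - 82 = 85*(-12 + 2) - 82 = 85*(-10) - 82 = -850 - 82 = -932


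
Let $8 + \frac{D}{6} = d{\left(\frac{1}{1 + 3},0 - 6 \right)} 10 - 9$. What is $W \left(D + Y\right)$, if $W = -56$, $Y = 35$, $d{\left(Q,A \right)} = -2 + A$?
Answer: $30632$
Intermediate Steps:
$D = -582$ ($D = -48 + 6 \left(\left(-2 + \left(0 - 6\right)\right) 10 - 9\right) = -48 + 6 \left(\left(-2 - 6\right) 10 - 9\right) = -48 + 6 \left(\left(-8\right) 10 - 9\right) = -48 + 6 \left(-80 - 9\right) = -48 + 6 \left(-89\right) = -48 - 534 = -582$)
$W \left(D + Y\right) = - 56 \left(-582 + 35\right) = \left(-56\right) \left(-547\right) = 30632$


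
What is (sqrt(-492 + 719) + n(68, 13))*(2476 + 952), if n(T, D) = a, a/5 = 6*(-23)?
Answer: -2365320 + 3428*sqrt(227) ≈ -2.3137e+6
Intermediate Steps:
a = -690 (a = 5*(6*(-23)) = 5*(-138) = -690)
n(T, D) = -690
(sqrt(-492 + 719) + n(68, 13))*(2476 + 952) = (sqrt(-492 + 719) - 690)*(2476 + 952) = (sqrt(227) - 690)*3428 = (-690 + sqrt(227))*3428 = -2365320 + 3428*sqrt(227)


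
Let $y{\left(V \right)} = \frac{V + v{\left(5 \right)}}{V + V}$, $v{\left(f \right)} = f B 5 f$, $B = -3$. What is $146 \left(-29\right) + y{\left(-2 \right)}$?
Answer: $- \frac{16559}{4} \approx -4139.8$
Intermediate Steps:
$v{\left(f \right)} = - 15 f^{2}$ ($v{\left(f \right)} = f \left(-3\right) 5 f = - 3 f 5 f = - 15 f f = - 15 f^{2}$)
$y{\left(V \right)} = \frac{-375 + V}{2 V}$ ($y{\left(V \right)} = \frac{V - 15 \cdot 5^{2}}{V + V} = \frac{V - 375}{2 V} = \left(V - 375\right) \frac{1}{2 V} = \left(-375 + V\right) \frac{1}{2 V} = \frac{-375 + V}{2 V}$)
$146 \left(-29\right) + y{\left(-2 \right)} = 146 \left(-29\right) + \frac{-375 - 2}{2 \left(-2\right)} = -4234 + \frac{1}{2} \left(- \frac{1}{2}\right) \left(-377\right) = -4234 + \frac{377}{4} = - \frac{16559}{4}$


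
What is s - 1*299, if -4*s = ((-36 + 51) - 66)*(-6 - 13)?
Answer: -2165/4 ≈ -541.25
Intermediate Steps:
s = -969/4 (s = -((-36 + 51) - 66)*(-6 - 13)/4 = -(15 - 66)*(-19)/4 = -(-51)*(-19)/4 = -¼*969 = -969/4 ≈ -242.25)
s - 1*299 = -969/4 - 1*299 = -969/4 - 299 = -2165/4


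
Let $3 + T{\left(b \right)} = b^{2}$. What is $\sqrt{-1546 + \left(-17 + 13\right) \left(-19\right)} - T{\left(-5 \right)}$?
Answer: $-22 + 7 i \sqrt{30} \approx -22.0 + 38.341 i$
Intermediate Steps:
$T{\left(b \right)} = -3 + b^{2}$
$\sqrt{-1546 + \left(-17 + 13\right) \left(-19\right)} - T{\left(-5 \right)} = \sqrt{-1546 + \left(-17 + 13\right) \left(-19\right)} - \left(-3 + \left(-5\right)^{2}\right) = \sqrt{-1546 - -76} - \left(-3 + 25\right) = \sqrt{-1546 + 76} - 22 = \sqrt{-1470} - 22 = 7 i \sqrt{30} - 22 = -22 + 7 i \sqrt{30}$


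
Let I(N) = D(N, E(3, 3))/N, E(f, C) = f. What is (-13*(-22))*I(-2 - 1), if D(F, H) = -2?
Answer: 572/3 ≈ 190.67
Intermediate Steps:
I(N) = -2/N
(-13*(-22))*I(-2 - 1) = (-13*(-22))*(-2/(-2 - 1)) = 286*(-2/(-3)) = 286*(-2*(-⅓)) = 286*(⅔) = 572/3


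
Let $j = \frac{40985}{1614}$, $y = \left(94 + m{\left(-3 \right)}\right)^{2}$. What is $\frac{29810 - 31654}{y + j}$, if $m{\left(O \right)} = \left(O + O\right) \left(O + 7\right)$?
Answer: $- \frac{2976216}{7949585} \approx -0.37439$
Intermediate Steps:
$m{\left(O \right)} = 2 O \left(7 + O\right)$
$y = 4900$ ($y = \left(94 + 2 \left(-3\right) \left(7 - 3\right)\right)^{2} = \left(94 + 2 \left(-3\right) 4\right)^{2} = \left(94 - 24\right)^{2} = 70^{2} = 4900$)
$j = \frac{40985}{1614}$ ($j = 40985 \cdot \frac{1}{1614} = \frac{40985}{1614} \approx 25.393$)
$\frac{29810 - 31654}{y + j} = \frac{29810 - 31654}{4900 + \frac{40985}{1614}} = - \frac{1844}{\frac{7949585}{1614}} = \left(-1844\right) \frac{1614}{7949585} = - \frac{2976216}{7949585}$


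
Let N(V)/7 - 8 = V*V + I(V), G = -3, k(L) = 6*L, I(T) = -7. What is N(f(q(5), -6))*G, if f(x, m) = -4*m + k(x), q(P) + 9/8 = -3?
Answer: -525/16 ≈ -32.813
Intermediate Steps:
q(P) = -33/8 (q(P) = -9/8 - 3 = -33/8)
f(x, m) = -4*m + 6*x
N(V) = 7 + 7*V**2 (N(V) = 56 + 7*(V*V - 7) = 56 + 7*(V**2 - 7) = 56 + 7*(-7 + V**2) = 56 + (-49 + 7*V**2) = 7 + 7*V**2)
N(f(q(5), -6))*G = (7 + 7*(-4*(-6) + 6*(-33/8))**2)*(-3) = (7 + 7*(24 - 99/4)**2)*(-3) = (7 + 7*(-3/4)**2)*(-3) = (7 + 7*(9/16))*(-3) = (7 + 63/16)*(-3) = (175/16)*(-3) = -525/16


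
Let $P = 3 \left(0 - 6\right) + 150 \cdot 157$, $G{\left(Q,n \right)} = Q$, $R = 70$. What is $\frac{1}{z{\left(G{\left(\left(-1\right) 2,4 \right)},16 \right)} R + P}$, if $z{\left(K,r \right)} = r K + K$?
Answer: $\frac{1}{21152} \approx 4.7277 \cdot 10^{-5}$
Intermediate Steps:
$z{\left(K,r \right)} = K + K r$ ($z{\left(K,r \right)} = K r + K = K + K r$)
$P = 23532$ ($P = 3 \left(-6\right) + 23550 = -18 + 23550 = 23532$)
$\frac{1}{z{\left(G{\left(\left(-1\right) 2,4 \right)},16 \right)} R + P} = \frac{1}{\left(-1\right) 2 \left(1 + 16\right) 70 + 23532} = \frac{1}{\left(-2\right) 17 \cdot 70 + 23532} = \frac{1}{\left(-34\right) 70 + 23532} = \frac{1}{-2380 + 23532} = \frac{1}{21152}$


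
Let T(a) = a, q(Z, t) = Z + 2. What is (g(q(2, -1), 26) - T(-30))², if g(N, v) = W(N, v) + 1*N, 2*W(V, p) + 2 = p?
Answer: 2116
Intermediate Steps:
q(Z, t) = 2 + Z
W(V, p) = -1 + p/2
g(N, v) = -1 + N + v/2 (g(N, v) = (-1 + v/2) + 1*N = (-1 + v/2) + N = -1 + N + v/2)
(g(q(2, -1), 26) - T(-30))² = ((-1 + (2 + 2) + (½)*26) - 1*(-30))² = ((-1 + 4 + 13) + 30)² = (16 + 30)² = 46² = 2116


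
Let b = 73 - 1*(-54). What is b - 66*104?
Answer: -6737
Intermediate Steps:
b = 127 (b = 73 + 54 = 127)
b - 66*104 = 127 - 66*104 = 127 - 6864 = -6737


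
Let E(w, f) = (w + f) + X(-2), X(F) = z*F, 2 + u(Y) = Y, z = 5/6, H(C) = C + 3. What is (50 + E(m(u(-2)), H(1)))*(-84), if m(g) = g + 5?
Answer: -4480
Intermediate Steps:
H(C) = 3 + C
z = 5/6 (z = 5*(1/6) = 5/6 ≈ 0.83333)
u(Y) = -2 + Y
X(F) = 5*F/6
m(g) = 5 + g
E(w, f) = -5/3 + f + w (E(w, f) = (w + f) + (5/6)*(-2) = (f + w) - 5/3 = -5/3 + f + w)
(50 + E(m(u(-2)), H(1)))*(-84) = (50 + (-5/3 + (3 + 1) + (5 + (-2 - 2))))*(-84) = (50 + (-5/3 + 4 + (5 - 4)))*(-84) = (50 + (-5/3 + 4 + 1))*(-84) = (50 + 10/3)*(-84) = (160/3)*(-84) = -4480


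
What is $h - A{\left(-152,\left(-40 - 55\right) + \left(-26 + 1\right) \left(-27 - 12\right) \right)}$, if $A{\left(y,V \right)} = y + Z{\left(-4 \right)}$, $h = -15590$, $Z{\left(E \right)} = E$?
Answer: $-15434$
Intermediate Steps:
$A{\left(y,V \right)} = -4 + y$ ($A{\left(y,V \right)} = y - 4 = -4 + y$)
$h - A{\left(-152,\left(-40 - 55\right) + \left(-26 + 1\right) \left(-27 - 12\right) \right)} = -15590 - \left(-4 - 152\right) = -15590 - -156 = -15590 + 156 = -15434$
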